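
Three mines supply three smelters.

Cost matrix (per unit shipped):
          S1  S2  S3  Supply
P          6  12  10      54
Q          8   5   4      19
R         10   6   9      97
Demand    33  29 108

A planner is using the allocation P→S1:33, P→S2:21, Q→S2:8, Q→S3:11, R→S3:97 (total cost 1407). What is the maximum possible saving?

Current plan cost = 33·6 + 21·12 + 8·5 + 11·4 + 97·9 = 1407.
Optimal plan:
  P→S1: 33 × 6 = 198
  P→S3: 21 × 10 = 210
  Q→S3: 19 × 4 = 76
  R→S2: 29 × 6 = 174
  R→S3: 68 × 9 = 612
Optimal cost = 1270.
Saving = 1407 − 1270 = 137.

137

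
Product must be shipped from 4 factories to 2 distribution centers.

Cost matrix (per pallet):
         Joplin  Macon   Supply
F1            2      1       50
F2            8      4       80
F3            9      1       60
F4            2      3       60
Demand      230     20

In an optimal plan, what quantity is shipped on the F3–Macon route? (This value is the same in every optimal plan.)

20

Solving gives:
  F1->Joplin: 50 × 2 = 100
  F2->Joplin: 80 × 8 = 640
  F3->Joplin: 40 × 9 = 360
  F3->Macon: 20 × 1 = 20
  F4->Joplin: 60 × 2 = 120
Total cost = 1240.
So F3→Macon carries 20 pallets.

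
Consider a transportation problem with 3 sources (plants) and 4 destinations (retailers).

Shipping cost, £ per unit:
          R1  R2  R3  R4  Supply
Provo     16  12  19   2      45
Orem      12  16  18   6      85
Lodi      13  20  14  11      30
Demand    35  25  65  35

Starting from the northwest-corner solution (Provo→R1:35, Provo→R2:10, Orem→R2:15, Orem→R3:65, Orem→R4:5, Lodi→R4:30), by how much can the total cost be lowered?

Current plan cost = 35·16 + 10·12 + 15·16 + 65·18 + 5·6 + 30·11 = £2450.
Optimal plan:
  Provo→R2: 25 units
  Provo→R4: 20 units
  Orem→R1: 35 units
  Orem→R3: 35 units
  Orem→R4: 15 units
  Lodi→R3: 30 units
Optimal cost = £1900.
Saving = 2450 − 1900 = £550.

550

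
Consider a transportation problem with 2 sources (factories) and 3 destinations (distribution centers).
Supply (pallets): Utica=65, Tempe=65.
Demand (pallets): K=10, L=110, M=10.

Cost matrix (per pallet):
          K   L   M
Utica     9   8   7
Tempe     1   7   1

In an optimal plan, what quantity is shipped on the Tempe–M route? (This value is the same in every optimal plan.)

10

The minimum-cost plan:
  Utica–L: 65 × 8 = 520
  Tempe–K: 10 × 1 = 10
  Tempe–L: 45 × 7 = 315
  Tempe–M: 10 × 1 = 10
Total cost = 855.
So Tempe→M carries 10 pallets.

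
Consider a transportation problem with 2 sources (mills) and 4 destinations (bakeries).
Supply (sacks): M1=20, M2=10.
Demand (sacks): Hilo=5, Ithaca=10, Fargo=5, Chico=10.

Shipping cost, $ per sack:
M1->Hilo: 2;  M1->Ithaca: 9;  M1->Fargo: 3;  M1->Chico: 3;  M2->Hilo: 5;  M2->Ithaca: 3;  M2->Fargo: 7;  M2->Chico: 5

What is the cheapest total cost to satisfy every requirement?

85

An optimal shipping plan:
  M1->Hilo: 5 × $2 = $10
  M1->Fargo: 5 × $3 = $15
  M1->Chico: 10 × $3 = $30
  M2->Ithaca: 10 × $3 = $30
Total = 10 + 15 + 30 + 30 = $85.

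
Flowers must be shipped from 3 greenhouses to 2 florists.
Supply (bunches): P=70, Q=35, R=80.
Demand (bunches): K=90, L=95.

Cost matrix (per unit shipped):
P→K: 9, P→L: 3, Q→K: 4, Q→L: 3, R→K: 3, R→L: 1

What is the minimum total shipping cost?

540

One minimum-cost allocation:
  P→L: 70 × 3 = 210
  Q→K: 35 × 4 = 140
  R→K: 55 × 3 = 165
  R→L: 25 × 1 = 25
Total = 210 + 140 + 165 + 25 = 540.
(Supply check: P ships 70; Q ships 35; R ships 80.)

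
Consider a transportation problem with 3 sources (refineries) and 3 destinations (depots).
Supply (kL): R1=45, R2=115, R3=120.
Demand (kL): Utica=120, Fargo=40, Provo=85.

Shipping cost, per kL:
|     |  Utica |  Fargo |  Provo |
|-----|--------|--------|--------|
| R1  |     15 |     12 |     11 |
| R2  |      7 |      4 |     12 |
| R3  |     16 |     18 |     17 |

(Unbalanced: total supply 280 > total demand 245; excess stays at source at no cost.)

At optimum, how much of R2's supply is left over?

Minimum-cost shipments:
  R1–Provo: 45 × 11 = 495
  R2–Utica: 75 × 7 = 525
  R2–Fargo: 40 × 4 = 160
  R3–Utica: 45 × 16 = 720
  R3–Provo: 40 × 17 = 680
Total cost = 2580.
R2 ships 115 of its 115, leaving 0.

0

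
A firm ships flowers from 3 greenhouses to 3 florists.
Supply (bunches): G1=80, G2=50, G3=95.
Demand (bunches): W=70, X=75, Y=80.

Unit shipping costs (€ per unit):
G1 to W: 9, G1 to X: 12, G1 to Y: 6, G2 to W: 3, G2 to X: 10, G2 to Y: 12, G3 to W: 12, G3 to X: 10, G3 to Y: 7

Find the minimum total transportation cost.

1580

An optimal shipping plan:
  G1->W: 20 × €9 = €180
  G1->Y: 60 × €6 = €360
  G2->W: 50 × €3 = €150
  G3->X: 75 × €10 = €750
  G3->Y: 20 × €7 = €140
Total = 180 + 360 + 150 + 750 + 140 = €1580.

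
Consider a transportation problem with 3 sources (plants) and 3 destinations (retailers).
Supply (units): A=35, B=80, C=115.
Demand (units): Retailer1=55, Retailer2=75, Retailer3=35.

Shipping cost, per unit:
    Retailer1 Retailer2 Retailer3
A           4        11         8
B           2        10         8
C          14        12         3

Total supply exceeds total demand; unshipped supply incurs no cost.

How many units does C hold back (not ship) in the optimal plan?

An optimal plan:
  A->Retailer2: 35 × 11 = 385
  B->Retailer1: 55 × 2 = 110
  B->Retailer2: 25 × 10 = 250
  C->Retailer2: 15 × 12 = 180
  C->Retailer3: 35 × 3 = 105
Total cost = 1030.
C ships 50 of its 115, leaving 65.

65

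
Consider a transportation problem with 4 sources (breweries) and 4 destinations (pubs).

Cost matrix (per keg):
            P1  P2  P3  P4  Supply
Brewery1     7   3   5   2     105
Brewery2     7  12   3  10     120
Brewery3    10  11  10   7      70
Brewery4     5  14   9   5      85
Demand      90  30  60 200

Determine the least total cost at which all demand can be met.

One minimum-cost allocation:
  Brewery1 to P2: 30 × 3 = 90
  Brewery1 to P4: 75 × 2 = 150
  Brewery2 to P1: 60 × 7 = 420
  Brewery2 to P3: 60 × 3 = 180
  Brewery3 to P4: 70 × 7 = 490
  Brewery4 to P1: 30 × 5 = 150
  Brewery4 to P4: 55 × 5 = 275
Total = 90 + 150 + 420 + 180 + 490 + 150 + 275 = 1755.
(Supply check: Brewery1 ships 105; Brewery2 ships 120; Brewery3 ships 70; Brewery4 ships 85.)

1755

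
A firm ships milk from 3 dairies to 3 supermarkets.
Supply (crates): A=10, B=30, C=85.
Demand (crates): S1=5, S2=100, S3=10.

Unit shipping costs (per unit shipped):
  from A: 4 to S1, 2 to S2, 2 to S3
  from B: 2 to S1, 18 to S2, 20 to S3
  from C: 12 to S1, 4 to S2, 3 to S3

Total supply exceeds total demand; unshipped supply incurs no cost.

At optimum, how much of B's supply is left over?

Minimum-cost shipments:
  A->S2: 10 × 2 = 20
  B->S1: 5 × 2 = 10
  B->S2: 15 × 18 = 270
  C->S2: 75 × 4 = 300
  C->S3: 10 × 3 = 30
Total cost = 630.
B ships 20 of its 30, leaving 10.

10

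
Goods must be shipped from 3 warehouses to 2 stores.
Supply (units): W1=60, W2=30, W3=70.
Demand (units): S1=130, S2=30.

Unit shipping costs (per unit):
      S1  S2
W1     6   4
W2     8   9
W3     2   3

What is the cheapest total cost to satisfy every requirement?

680

Optimal allocation:
  W1->S1: 30 units
  W1->S2: 30 units
  W2->S1: 30 units
  W3->S1: 70 units
Total cost = 680.
(Supply check: W1 ships 60; W2 ships 30; W3 ships 70.)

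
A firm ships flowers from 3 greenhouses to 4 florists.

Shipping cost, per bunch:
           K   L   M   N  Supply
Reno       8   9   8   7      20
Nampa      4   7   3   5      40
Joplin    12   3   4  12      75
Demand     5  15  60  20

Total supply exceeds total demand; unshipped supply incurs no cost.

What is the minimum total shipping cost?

One minimum-cost allocation:
  Nampa to K: 5 × 4 = 20
  Nampa to M: 15 × 3 = 45
  Nampa to N: 20 × 5 = 100
  Joplin to L: 15 × 3 = 45
  Joplin to M: 45 × 4 = 180
Total = 20 + 45 + 100 + 45 + 180 = 390.

390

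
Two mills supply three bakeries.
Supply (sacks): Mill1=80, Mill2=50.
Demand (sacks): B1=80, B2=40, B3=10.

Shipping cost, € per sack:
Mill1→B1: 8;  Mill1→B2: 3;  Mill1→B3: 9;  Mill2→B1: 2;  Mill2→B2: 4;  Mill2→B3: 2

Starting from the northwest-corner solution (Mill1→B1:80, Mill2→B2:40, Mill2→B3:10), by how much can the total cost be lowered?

Current plan cost = 80·8 + 40·4 + 10·2 = €820.
Optimal plan:
  Mill1->B1: 40 × €8 = €320
  Mill1->B2: 40 × €3 = €120
  Mill2->B1: 40 × €2 = €80
  Mill2->B3: 10 × €2 = €20
Optimal cost = €540.
Saving = 820 − 540 = €280.

280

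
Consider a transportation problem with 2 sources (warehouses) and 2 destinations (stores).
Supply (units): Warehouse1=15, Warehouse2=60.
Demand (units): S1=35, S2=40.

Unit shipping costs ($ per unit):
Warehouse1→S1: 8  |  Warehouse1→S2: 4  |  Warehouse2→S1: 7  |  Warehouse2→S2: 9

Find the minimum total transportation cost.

530

Optimal allocation:
  Warehouse1->S2: 15 × $4 = $60
  Warehouse2->S1: 35 × $7 = $245
  Warehouse2->S2: 25 × $9 = $225
Total = 60 + 245 + 225 = $530.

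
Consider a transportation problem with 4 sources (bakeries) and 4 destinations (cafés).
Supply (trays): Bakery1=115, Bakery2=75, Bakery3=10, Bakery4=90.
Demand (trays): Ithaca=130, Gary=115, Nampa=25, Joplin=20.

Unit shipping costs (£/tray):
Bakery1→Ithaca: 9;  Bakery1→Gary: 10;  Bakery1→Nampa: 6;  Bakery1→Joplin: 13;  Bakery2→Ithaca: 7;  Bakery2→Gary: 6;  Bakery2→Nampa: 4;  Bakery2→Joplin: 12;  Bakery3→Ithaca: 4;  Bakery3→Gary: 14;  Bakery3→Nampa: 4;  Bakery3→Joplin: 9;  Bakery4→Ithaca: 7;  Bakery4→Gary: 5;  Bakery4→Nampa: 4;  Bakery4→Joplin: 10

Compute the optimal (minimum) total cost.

2030

An optimal shipping plan:
  Bakery1 to Ithaca: 95 × £9 = £855
  Bakery1 to Joplin: 20 × £13 = £260
  Bakery2 to Ithaca: 25 × £7 = £175
  Bakery2 to Gary: 25 × £6 = £150
  Bakery2 to Nampa: 25 × £4 = £100
  Bakery3 to Ithaca: 10 × £4 = £40
  Bakery4 to Gary: 90 × £5 = £450
Total = 855 + 260 + 175 + 150 + 100 + 40 + 450 = £2030.
(Supply check: Bakery1 ships 115; Bakery2 ships 75; Bakery3 ships 10; Bakery4 ships 90.)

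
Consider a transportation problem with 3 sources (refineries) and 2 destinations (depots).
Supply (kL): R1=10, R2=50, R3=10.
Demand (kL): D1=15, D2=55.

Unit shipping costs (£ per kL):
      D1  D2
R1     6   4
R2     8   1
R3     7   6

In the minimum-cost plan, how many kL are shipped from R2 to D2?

50

Optimal shipments:
  R1->D1: 5 × £6 = £30
  R1->D2: 5 × £4 = £20
  R2->D2: 50 × £1 = £50
  R3->D1: 10 × £7 = £70
Total cost = £170.
So R2→D2 carries 50 kL.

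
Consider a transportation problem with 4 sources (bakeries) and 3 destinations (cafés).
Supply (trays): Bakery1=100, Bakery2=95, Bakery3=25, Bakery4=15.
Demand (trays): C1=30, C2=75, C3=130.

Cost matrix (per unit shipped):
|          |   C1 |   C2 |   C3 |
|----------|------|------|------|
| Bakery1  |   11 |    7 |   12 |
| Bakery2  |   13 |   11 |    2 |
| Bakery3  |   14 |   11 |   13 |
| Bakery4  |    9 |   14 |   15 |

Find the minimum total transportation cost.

1460

A cheapest plan:
  Bakery1→C1: 15 trays
  Bakery1→C2: 75 trays
  Bakery1→C3: 10 trays
  Bakery2→C3: 95 trays
  Bakery3→C3: 25 trays
  Bakery4→C1: 15 trays
Total cost = 1460.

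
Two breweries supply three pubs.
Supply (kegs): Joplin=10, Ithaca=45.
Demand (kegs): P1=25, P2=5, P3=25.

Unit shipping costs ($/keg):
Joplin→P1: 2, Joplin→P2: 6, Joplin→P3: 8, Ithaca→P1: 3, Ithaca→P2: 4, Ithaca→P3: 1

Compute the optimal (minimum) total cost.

Optimal allocation:
  Joplin->P1: 10 × $2 = $20
  Ithaca->P1: 15 × $3 = $45
  Ithaca->P2: 5 × $4 = $20
  Ithaca->P3: 25 × $1 = $25
Total = 20 + 45 + 20 + 25 = $110.

110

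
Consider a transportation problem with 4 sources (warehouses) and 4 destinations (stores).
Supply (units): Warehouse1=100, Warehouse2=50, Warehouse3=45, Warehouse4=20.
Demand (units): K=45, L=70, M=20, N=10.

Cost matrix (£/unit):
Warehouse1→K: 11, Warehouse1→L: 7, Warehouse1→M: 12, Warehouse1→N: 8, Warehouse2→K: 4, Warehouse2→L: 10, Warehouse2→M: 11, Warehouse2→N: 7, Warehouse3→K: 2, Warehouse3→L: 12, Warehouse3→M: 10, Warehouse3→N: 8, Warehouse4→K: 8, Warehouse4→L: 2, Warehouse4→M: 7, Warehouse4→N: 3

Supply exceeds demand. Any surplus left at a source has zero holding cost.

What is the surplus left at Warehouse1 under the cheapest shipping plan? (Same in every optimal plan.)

Minimum-cost shipments:
  Warehouse1–L: 50 units
  Warehouse2–M: 20 units
  Warehouse2–N: 10 units
  Warehouse3–K: 45 units
  Warehouse4–L: 20 units
Total cost = £770.
Warehouse1 ships 50 of its 100, leaving 50.

50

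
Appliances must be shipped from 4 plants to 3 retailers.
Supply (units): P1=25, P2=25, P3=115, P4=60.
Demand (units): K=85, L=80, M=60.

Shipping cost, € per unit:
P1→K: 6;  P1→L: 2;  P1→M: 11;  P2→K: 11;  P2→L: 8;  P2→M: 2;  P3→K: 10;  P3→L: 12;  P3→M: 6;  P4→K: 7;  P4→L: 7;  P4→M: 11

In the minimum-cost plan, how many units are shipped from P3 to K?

Optimal shipments:
  P1→L: 25 units
  P2→M: 25 units
  P3→K: 80 units
  P3→M: 35 units
  P4→K: 5 units
  P4→L: 55 units
Total cost = €1530.
So P3→K carries 80 units.

80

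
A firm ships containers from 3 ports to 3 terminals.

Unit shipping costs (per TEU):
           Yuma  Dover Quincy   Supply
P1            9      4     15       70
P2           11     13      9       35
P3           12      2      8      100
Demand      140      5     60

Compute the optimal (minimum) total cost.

A cheapest plan:
  P1–Yuma: 70 TEU
  P2–Yuma: 35 TEU
  P3–Yuma: 35 TEU
  P3–Dover: 5 TEU
  P3–Quincy: 60 TEU
Total cost = 1925.

1925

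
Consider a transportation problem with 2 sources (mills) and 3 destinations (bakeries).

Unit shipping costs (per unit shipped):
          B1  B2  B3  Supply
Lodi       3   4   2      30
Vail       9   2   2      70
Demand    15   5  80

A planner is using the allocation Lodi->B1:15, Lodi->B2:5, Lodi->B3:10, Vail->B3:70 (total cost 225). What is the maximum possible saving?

Current plan cost = 15·3 + 5·4 + 10·2 + 70·2 = 225.
Optimal plan:
  Lodi–B1: 15 × 3 = 45
  Lodi–B3: 15 × 2 = 30
  Vail–B2: 5 × 2 = 10
  Vail–B3: 65 × 2 = 130
Optimal cost = 215.
Saving = 225 − 215 = 10.

10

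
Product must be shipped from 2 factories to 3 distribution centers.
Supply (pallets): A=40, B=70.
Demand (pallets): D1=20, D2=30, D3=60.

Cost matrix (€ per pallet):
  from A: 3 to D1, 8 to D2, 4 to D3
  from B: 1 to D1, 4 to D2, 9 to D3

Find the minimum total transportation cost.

An optimal shipping plan:
  A to D3: 40 × €4 = €160
  B to D1: 20 × €1 = €20
  B to D2: 30 × €4 = €120
  B to D3: 20 × €9 = €180
Total = 160 + 20 + 120 + 180 = €480.
(Supply check: A ships 40; B ships 70.)

480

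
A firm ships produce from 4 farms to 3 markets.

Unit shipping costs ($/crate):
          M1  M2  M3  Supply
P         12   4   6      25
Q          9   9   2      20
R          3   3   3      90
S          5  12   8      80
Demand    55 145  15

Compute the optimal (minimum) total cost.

A cheapest plan:
  P->M2: 25 × $4 = $100
  Q->M2: 5 × $9 = $45
  Q->M3: 15 × $2 = $30
  R->M2: 90 × $3 = $270
  S->M1: 55 × $5 = $275
  S->M2: 25 × $12 = $300
Total = 100 + 45 + 30 + 270 + 275 + 300 = $1020.
(Supply check: P ships 25; Q ships 20; R ships 90; S ships 80.)

1020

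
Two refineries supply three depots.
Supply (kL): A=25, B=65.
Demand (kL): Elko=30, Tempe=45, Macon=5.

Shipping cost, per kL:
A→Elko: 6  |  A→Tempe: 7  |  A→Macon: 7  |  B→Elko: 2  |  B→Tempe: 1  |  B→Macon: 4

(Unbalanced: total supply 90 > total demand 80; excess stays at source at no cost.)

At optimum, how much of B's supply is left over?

Minimum-cost shipments:
  A–Elko: 10 × 6 = 60
  A–Macon: 5 × 7 = 35
  B–Elko: 20 × 2 = 40
  B–Tempe: 45 × 1 = 45
Total cost = 180.
B ships 65 of its 65, leaving 0.

0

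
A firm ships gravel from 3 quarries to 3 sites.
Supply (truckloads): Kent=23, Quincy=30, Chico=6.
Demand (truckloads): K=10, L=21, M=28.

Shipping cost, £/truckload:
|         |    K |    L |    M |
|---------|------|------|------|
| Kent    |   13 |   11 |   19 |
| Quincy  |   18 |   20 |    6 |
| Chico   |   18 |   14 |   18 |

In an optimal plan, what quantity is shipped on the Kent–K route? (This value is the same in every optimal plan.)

Solving gives:
  Kent to K: 8 × £13 = £104
  Kent to L: 15 × £11 = £165
  Quincy to K: 2 × £18 = £36
  Quincy to M: 28 × £6 = £168
  Chico to L: 6 × £14 = £84
Total cost = £557.
So Kent→K carries 8 truckloads.

8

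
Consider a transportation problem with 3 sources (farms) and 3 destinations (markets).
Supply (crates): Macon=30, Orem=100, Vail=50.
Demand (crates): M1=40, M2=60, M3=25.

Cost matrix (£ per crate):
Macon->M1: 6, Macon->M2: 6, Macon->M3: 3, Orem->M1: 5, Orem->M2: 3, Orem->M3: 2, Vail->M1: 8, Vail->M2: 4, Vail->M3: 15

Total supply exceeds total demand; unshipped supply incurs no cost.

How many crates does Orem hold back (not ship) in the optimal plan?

An optimal plan:
  Macon→M3: 25 × £3 = £75
  Orem→M1: 40 × £5 = £200
  Orem→M2: 60 × £3 = £180
Total cost = £455.
Orem ships 100 of its 100, leaving 0.

0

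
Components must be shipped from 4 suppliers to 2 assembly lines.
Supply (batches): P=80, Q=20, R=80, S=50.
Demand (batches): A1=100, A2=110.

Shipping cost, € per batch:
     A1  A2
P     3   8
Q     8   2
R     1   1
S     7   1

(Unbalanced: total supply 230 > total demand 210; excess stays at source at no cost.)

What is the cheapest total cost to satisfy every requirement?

One minimum-cost allocation:
  P to A1: 60 × €3 = €180
  Q to A2: 20 × €2 = €40
  R to A1: 40 × €1 = €40
  R to A2: 40 × €1 = €40
  S to A2: 50 × €1 = €50
Total = 180 + 40 + 40 + 40 + 50 = €350.
(Supply check: P ships 60; Q ships 20; R ships 80; S ships 50.)

350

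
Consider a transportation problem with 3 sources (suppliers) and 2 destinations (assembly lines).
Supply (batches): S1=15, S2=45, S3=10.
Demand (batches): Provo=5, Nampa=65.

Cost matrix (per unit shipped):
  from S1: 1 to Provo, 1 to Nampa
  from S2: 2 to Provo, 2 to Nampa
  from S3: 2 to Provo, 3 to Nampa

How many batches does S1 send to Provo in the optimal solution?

0

Solving gives:
  S1 to Nampa: 15 × 1 = 15
  S2 to Nampa: 45 × 2 = 90
  S3 to Provo: 5 × 2 = 10
  S3 to Nampa: 5 × 3 = 15
Total cost = 130.
The route S1→Provo is not used.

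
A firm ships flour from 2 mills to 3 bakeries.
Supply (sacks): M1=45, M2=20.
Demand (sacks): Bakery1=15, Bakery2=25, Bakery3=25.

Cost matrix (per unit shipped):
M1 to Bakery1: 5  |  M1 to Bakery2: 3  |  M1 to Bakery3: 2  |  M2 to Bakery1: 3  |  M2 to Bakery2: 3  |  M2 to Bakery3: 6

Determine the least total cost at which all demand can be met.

Optimal allocation:
  M1->Bakery2: 20 × 3 = 60
  M1->Bakery3: 25 × 2 = 50
  M2->Bakery1: 15 × 3 = 45
  M2->Bakery2: 5 × 3 = 15
Total = 60 + 50 + 45 + 15 = 170.
(Supply check: M1 ships 45; M2 ships 20.)

170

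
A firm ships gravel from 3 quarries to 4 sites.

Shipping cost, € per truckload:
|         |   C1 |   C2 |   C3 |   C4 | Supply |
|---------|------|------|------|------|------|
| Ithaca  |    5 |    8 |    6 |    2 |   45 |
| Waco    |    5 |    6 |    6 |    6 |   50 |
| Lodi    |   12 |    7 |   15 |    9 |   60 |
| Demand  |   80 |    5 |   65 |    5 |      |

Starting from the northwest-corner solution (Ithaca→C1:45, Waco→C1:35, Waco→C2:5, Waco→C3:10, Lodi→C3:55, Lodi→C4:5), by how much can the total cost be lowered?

Current plan cost = 45·5 + 35·5 + 5·6 + 10·6 + 55·15 + 5·9 = €1360.
Optimal plan:
  Ithaca->C3: 40 × €6 = €240
  Ithaca->C4: 5 × €2 = €10
  Waco->C1: 25 × €5 = €125
  Waco->C3: 25 × €6 = €150
  Lodi->C1: 55 × €12 = €660
  Lodi->C2: 5 × €7 = €35
Optimal cost = €1220.
Saving = 1360 − 1220 = €140.

140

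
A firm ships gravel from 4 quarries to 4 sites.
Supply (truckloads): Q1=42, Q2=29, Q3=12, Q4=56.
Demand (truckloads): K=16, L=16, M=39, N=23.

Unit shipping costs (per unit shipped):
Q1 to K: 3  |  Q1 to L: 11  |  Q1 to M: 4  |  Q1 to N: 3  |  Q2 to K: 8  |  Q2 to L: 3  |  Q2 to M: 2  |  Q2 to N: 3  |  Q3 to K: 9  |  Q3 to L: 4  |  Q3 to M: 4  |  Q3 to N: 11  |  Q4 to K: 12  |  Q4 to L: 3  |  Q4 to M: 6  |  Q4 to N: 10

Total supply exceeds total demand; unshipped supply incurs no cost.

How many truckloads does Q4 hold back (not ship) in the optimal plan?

An optimal plan:
  Q1->K: 16 × 3 = 48
  Q1->N: 23 × 3 = 69
  Q2->M: 29 × 2 = 58
  Q3->M: 10 × 4 = 40
  Q4->L: 16 × 3 = 48
Total cost = 263.
Q4 ships 16 of its 56, leaving 40.

40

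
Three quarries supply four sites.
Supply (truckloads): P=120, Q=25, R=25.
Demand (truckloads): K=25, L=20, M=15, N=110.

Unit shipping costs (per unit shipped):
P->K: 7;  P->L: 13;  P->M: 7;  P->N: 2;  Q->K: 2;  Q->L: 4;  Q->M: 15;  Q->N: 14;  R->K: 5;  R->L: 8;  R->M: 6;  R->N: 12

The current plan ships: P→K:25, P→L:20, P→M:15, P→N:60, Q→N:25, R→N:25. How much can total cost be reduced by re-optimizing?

Current plan cost = 25·7 + 20·13 + 15·7 + 60·2 + 25·14 + 25·12 = 1310.
Optimal plan:
  P->M: 10 × 7 = 70
  P->N: 110 × 2 = 220
  Q->K: 5 × 2 = 10
  Q->L: 20 × 4 = 80
  R->K: 20 × 5 = 100
  R->M: 5 × 6 = 30
Optimal cost = 510.
Saving = 1310 − 510 = 800.

800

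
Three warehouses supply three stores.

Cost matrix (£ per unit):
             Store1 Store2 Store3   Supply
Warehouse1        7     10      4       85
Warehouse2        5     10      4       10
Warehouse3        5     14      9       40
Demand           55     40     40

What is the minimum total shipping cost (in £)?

845

An optimal shipping plan:
  Warehouse1->Store1: 5 × £7 = £35
  Warehouse1->Store2: 40 × £10 = £400
  Warehouse1->Store3: 40 × £4 = £160
  Warehouse2->Store1: 10 × £5 = £50
  Warehouse3->Store1: 40 × £5 = £200
Total = 35 + 400 + 160 + 50 + 200 = £845.
(Supply check: Warehouse1 ships 85; Warehouse2 ships 10; Warehouse3 ships 40.)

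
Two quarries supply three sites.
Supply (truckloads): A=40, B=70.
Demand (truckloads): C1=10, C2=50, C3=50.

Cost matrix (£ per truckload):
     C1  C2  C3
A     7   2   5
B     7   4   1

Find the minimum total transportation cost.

240

Optimal allocation:
  A–C2: 40 truckloads
  B–C1: 10 truckloads
  B–C2: 10 truckloads
  B–C3: 50 truckloads
Total cost = £240.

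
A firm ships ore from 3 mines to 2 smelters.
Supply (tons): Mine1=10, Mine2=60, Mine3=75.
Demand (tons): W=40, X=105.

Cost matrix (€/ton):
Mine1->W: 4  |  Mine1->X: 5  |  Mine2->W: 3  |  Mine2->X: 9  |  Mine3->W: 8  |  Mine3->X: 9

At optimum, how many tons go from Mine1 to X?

Optimal shipments:
  Mine1–X: 10 tons
  Mine2–W: 40 tons
  Mine2–X: 20 tons
  Mine3–X: 75 tons
Total cost = €1025.
So Mine1→X carries 10 tons.

10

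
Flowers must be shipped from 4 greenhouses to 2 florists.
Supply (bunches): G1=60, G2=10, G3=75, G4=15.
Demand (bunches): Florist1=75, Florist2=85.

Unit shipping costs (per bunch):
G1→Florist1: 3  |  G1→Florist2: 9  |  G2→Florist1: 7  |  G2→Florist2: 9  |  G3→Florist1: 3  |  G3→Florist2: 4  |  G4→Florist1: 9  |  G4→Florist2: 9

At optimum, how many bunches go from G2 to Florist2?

Solving gives:
  G1–Florist1: 60 bunches
  G2–Florist1: 10 bunches
  G3–Florist1: 5 bunches
  G3–Florist2: 70 bunches
  G4–Florist2: 15 bunches
Total cost = 680.
The route G2→Florist2 is not used.

0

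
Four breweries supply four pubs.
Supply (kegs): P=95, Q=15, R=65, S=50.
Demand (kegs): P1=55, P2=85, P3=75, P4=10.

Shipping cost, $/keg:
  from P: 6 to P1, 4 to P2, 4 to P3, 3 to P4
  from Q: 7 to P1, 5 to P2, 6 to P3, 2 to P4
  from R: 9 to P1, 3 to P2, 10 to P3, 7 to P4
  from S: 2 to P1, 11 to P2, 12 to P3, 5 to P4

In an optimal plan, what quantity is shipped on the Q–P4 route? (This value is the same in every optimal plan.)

The minimum-cost plan:
  P→P2: 20 kegs
  P→P3: 75 kegs
  Q→P1: 5 kegs
  Q→P4: 10 kegs
  R→P2: 65 kegs
  S→P1: 50 kegs
Total cost = $730.
So Q→P4 carries 10 kegs.

10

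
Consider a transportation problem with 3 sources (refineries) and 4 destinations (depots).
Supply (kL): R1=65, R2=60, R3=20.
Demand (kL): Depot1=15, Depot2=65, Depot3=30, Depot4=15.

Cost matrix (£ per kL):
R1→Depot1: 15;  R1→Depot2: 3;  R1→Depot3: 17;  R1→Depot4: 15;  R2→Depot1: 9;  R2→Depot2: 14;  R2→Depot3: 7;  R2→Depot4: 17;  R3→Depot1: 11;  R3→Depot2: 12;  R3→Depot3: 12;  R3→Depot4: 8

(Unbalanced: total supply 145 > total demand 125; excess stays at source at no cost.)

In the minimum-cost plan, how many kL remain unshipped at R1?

0

An optimal plan:
  R1 to Depot2: 65 × £3 = £195
  R2 to Depot1: 15 × £9 = £135
  R2 to Depot3: 30 × £7 = £210
  R3 to Depot4: 15 × £8 = £120
Total cost = £660.
R1 ships 65 of its 65, leaving 0.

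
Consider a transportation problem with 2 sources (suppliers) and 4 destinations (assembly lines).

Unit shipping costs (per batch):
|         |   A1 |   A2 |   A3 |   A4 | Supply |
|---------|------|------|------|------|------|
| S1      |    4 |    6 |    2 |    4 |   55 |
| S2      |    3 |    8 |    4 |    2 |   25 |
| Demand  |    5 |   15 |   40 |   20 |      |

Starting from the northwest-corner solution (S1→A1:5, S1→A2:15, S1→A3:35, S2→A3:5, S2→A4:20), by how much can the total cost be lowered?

Current plan cost = 5·4 + 15·6 + 35·2 + 5·4 + 20·2 = 240.
Optimal plan:
  S1–A2: 15 × 6 = 90
  S1–A3: 40 × 2 = 80
  S2–A1: 5 × 3 = 15
  S2–A4: 20 × 2 = 40
Optimal cost = 225.
Saving = 240 − 225 = 15.

15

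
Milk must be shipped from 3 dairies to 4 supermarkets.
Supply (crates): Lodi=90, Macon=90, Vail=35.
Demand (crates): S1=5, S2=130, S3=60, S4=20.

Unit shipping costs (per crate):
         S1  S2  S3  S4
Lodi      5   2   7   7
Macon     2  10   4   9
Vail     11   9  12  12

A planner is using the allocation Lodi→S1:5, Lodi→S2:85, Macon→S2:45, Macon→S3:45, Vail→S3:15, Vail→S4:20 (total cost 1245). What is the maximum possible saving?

Current plan cost = 5·5 + 85·2 + 45·10 + 45·4 + 15·12 + 20·12 = 1245.
Optimal plan:
  Lodi→S2: 90 × 2 = 180
  Macon→S1: 5 × 2 = 10
  Macon→S2: 5 × 10 = 50
  Macon→S3: 60 × 4 = 240
  Macon→S4: 20 × 9 = 180
  Vail→S2: 35 × 9 = 315
Optimal cost = 975.
Saving = 1245 − 975 = 270.

270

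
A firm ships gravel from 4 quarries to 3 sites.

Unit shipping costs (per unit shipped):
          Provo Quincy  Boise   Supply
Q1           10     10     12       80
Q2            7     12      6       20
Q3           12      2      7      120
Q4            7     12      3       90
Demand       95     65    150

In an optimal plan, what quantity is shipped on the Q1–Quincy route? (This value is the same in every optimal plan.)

Solving gives:
  Q1->Provo: 80 × 10 = 800
  Q2->Provo: 15 × 7 = 105
  Q2->Boise: 5 × 6 = 30
  Q3->Quincy: 65 × 2 = 130
  Q3->Boise: 55 × 7 = 385
  Q4->Boise: 90 × 3 = 270
Total cost = 1720.
The route Q1→Quincy is not used.

0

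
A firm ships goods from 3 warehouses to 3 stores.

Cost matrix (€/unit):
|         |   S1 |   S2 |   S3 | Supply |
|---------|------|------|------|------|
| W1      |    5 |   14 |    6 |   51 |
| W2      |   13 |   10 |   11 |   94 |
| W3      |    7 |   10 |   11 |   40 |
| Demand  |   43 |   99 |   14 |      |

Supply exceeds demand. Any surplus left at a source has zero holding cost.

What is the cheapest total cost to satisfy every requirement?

1301

One minimum-cost allocation:
  W1 to S1: 37 × €5 = €185
  W1 to S3: 14 × €6 = €84
  W2 to S2: 94 × €10 = €940
  W3 to S1: 6 × €7 = €42
  W3 to S2: 5 × €10 = €50
Total = 185 + 84 + 940 + 42 + 50 = €1301.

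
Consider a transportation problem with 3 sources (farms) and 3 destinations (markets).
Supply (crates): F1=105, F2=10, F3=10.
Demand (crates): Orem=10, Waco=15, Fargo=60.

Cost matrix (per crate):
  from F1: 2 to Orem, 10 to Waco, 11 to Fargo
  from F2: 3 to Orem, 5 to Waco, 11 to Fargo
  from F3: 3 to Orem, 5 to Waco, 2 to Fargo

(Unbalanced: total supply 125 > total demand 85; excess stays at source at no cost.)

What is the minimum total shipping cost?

Optimal allocation:
  F1 to Orem: 10 crates
  F1 to Waco: 5 crates
  F1 to Fargo: 50 crates
  F2 to Waco: 10 crates
  F3 to Fargo: 10 crates
Total cost = 690.
(Supply check: F1 ships 65; F2 ships 10; F3 ships 10.)

690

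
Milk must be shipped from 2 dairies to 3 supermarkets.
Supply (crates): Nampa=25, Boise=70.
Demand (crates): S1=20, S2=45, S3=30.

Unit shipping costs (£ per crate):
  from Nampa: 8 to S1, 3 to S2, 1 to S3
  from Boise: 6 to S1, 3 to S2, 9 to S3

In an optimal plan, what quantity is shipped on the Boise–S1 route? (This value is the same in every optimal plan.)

Solving gives:
  Nampa–S3: 25 crates
  Boise–S1: 20 crates
  Boise–S2: 45 crates
  Boise–S3: 5 crates
Total cost = £325.
So Boise→S1 carries 20 crates.

20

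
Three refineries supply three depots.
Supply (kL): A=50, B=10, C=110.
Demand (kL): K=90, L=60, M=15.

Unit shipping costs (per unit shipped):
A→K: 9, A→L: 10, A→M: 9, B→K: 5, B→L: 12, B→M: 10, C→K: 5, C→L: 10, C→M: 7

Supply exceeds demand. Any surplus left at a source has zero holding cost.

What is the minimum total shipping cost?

Optimal allocation:
  A->L: 50 × 10 = 500
  B->K: 10 × 5 = 50
  C->K: 80 × 5 = 400
  C->L: 10 × 10 = 100
  C->M: 15 × 7 = 105
Total = 500 + 50 + 400 + 100 + 105 = 1155.
(Supply check: A ships 50; B ships 10; C ships 105.)

1155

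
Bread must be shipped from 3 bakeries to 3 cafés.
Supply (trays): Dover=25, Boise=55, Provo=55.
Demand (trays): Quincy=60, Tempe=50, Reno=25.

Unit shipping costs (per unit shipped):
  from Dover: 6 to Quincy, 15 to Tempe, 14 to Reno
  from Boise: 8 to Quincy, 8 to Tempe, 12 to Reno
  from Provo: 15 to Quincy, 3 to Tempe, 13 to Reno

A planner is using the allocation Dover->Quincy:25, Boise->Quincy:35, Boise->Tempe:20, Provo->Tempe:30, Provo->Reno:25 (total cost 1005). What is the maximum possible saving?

Current plan cost = 25·6 + 35·8 + 20·8 + 30·3 + 25·13 = 1005.
Optimal plan:
  Dover–Quincy: 25 trays
  Boise–Quincy: 35 trays
  Boise–Reno: 20 trays
  Provo–Tempe: 50 trays
  Provo–Reno: 5 trays
Optimal cost = 885.
Saving = 1005 − 885 = 120.

120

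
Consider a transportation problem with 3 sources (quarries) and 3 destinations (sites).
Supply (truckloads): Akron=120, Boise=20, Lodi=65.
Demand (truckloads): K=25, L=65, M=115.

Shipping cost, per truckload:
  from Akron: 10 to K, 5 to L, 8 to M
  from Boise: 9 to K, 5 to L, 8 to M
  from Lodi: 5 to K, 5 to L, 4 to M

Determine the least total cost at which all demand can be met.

A cheapest plan:
  Akron->L: 45 × 5 = 225
  Akron->M: 75 × 8 = 600
  Boise->L: 20 × 5 = 100
  Lodi->K: 25 × 5 = 125
  Lodi->M: 40 × 4 = 160
Total = 225 + 600 + 100 + 125 + 160 = 1210.
(Supply check: Akron ships 120; Boise ships 20; Lodi ships 65.)

1210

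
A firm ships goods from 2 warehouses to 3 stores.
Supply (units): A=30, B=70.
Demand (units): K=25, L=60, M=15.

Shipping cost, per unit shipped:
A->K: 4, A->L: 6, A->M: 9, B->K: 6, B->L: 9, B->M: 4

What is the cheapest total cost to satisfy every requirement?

An optimal shipping plan:
  A→L: 30 units
  B→K: 25 units
  B→L: 30 units
  B→M: 15 units
Total cost = 660.
(Supply check: A ships 30; B ships 70.)

660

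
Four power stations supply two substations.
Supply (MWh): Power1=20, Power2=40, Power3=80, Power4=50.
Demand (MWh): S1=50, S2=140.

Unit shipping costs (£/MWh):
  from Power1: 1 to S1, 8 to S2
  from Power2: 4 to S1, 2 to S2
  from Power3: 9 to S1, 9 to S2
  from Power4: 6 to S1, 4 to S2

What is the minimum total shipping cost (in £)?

1020

An optimal shipping plan:
  Power1 to S1: 20 MWh
  Power2 to S2: 40 MWh
  Power3 to S1: 30 MWh
  Power3 to S2: 50 MWh
  Power4 to S2: 50 MWh
Total cost = £1020.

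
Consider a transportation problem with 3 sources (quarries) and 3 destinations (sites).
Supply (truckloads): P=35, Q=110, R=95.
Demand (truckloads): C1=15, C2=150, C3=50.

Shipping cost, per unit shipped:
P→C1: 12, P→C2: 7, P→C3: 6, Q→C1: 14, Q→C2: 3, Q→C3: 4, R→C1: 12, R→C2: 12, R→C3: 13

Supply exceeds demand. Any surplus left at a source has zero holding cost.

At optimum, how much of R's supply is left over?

An optimal plan:
  P→C3: 35 × 6 = 210
  Q→C2: 110 × 3 = 330
  R→C1: 15 × 12 = 180
  R→C2: 40 × 12 = 480
  R→C3: 15 × 13 = 195
Total cost = 1395.
R ships 70 of its 95, leaving 25.

25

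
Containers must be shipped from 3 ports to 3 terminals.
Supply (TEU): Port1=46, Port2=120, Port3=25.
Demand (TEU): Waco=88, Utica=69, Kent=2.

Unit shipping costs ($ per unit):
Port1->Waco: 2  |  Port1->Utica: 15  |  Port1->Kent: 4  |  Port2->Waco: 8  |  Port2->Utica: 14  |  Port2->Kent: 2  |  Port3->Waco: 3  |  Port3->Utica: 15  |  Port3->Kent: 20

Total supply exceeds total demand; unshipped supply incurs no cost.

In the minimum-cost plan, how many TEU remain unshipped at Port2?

Minimum-cost shipments:
  Port1 to Waco: 46 TEU
  Port2 to Waco: 17 TEU
  Port2 to Utica: 69 TEU
  Port2 to Kent: 2 TEU
  Port3 to Waco: 25 TEU
Total cost = $1273.
Port2 ships 88 of its 120, leaving 32.

32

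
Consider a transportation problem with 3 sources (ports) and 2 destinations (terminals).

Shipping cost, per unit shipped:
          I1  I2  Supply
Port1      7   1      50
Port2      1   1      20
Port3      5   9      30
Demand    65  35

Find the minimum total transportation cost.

310

An optimal shipping plan:
  Port1→I1: 15 TEU
  Port1→I2: 35 TEU
  Port2→I1: 20 TEU
  Port3→I1: 30 TEU
Total cost = 310.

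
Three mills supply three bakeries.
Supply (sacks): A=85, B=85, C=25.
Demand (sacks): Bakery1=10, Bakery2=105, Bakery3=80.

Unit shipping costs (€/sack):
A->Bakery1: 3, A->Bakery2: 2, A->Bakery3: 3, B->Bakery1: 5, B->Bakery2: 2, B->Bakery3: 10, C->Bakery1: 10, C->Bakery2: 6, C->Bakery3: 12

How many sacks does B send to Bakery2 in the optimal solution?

The minimum-cost plan:
  A→Bakery1: 5 × €3 = €15
  A→Bakery3: 80 × €3 = €240
  B→Bakery1: 5 × €5 = €25
  B→Bakery2: 80 × €2 = €160
  C→Bakery2: 25 × €6 = €150
Total cost = €590.
So B→Bakery2 carries 80 sacks.

80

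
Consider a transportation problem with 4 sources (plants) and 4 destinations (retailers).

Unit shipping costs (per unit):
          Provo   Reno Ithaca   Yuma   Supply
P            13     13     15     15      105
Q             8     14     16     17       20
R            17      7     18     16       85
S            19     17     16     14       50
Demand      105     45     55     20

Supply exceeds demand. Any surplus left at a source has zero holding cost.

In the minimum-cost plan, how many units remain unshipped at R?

Minimum-cost shipments:
  P–Provo: 85 × 13 = 1105
  P–Ithaca: 20 × 15 = 300
  Q–Provo: 20 × 8 = 160
  R–Reno: 45 × 7 = 315
  R–Ithaca: 5 × 18 = 90
  S–Ithaca: 30 × 16 = 480
  S–Yuma: 20 × 14 = 280
Total cost = 2730.
R ships 50 of its 85, leaving 35.

35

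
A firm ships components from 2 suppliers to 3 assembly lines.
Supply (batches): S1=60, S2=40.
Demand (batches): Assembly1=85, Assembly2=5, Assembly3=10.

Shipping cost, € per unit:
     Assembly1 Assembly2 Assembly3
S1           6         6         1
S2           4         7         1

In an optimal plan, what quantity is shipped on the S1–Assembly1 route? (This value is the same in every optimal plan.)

Optimal shipments:
  S1->Assembly1: 45 × €6 = €270
  S1->Assembly2: 5 × €6 = €30
  S1->Assembly3: 10 × €1 = €10
  S2->Assembly1: 40 × €4 = €160
Total cost = €470.
So S1→Assembly1 carries 45 batches.

45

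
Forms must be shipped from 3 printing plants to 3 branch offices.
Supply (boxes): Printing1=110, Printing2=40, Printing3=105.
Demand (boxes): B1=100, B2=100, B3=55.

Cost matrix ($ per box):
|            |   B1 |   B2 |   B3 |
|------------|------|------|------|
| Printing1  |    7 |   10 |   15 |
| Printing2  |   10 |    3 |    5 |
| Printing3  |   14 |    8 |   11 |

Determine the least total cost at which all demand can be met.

1885

An optimal shipping plan:
  Printing1–B1: 100 × $7 = $700
  Printing1–B2: 10 × $10 = $100
  Printing2–B3: 40 × $5 = $200
  Printing3–B2: 90 × $8 = $720
  Printing3–B3: 15 × $11 = $165
Total = 700 + 100 + 200 + 720 + 165 = $1885.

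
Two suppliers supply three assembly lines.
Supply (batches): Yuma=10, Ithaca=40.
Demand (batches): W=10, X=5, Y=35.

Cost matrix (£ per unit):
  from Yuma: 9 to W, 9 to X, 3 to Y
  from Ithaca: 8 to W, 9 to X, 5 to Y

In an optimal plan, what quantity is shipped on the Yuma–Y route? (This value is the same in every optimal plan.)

The minimum-cost plan:
  Yuma->Y: 10 × £3 = £30
  Ithaca->W: 10 × £8 = £80
  Ithaca->X: 5 × £9 = £45
  Ithaca->Y: 25 × £5 = £125
Total cost = £280.
So Yuma→Y carries 10 batches.

10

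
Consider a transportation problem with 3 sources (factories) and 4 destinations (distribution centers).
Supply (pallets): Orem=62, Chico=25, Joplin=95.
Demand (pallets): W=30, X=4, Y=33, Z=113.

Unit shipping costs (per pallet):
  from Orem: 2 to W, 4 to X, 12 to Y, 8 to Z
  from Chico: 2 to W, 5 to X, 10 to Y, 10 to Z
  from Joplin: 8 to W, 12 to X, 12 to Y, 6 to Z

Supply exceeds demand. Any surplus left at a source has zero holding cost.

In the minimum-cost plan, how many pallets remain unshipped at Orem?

An optimal plan:
  Orem->W: 30 × 2 = 60
  Orem->X: 4 × 4 = 16
  Orem->Y: 8 × 12 = 96
  Orem->Z: 18 × 8 = 144
  Chico->Y: 25 × 10 = 250
  Joplin->Z: 95 × 6 = 570
Total cost = 1136.
Orem ships 60 of its 62, leaving 2.

2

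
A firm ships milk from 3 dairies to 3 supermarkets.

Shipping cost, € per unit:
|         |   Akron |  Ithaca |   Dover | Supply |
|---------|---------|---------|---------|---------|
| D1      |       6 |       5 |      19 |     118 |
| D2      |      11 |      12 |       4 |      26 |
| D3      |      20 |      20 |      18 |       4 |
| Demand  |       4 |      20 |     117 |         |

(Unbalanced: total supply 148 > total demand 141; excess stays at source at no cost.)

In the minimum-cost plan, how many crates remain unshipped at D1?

7

Minimum-cost shipments:
  D1 to Akron: 4 × €6 = €24
  D1 to Ithaca: 20 × €5 = €100
  D1 to Dover: 87 × €19 = €1653
  D2 to Dover: 26 × €4 = €104
  D3 to Dover: 4 × €18 = €72
Total cost = €1953.
D1 ships 111 of its 118, leaving 7.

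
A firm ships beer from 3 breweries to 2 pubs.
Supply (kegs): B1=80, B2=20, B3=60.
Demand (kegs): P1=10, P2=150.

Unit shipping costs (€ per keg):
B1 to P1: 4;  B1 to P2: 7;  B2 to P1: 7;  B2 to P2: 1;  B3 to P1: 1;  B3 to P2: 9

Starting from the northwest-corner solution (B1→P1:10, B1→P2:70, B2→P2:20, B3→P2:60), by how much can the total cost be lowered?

Current plan cost = 10·4 + 70·7 + 20·1 + 60·9 = €1090.
Optimal plan:
  B1->P2: 80 × €7 = €560
  B2->P2: 20 × €1 = €20
  B3->P1: 10 × €1 = €10
  B3->P2: 50 × €9 = €450
Optimal cost = €1040.
Saving = 1090 − 1040 = €50.

50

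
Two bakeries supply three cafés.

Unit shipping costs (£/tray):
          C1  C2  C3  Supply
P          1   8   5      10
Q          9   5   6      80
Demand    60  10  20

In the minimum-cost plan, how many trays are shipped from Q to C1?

Solving gives:
  P to C1: 10 × £1 = £10
  Q to C1: 50 × £9 = £450
  Q to C2: 10 × £5 = £50
  Q to C3: 20 × £6 = £120
Total cost = £630.
So Q→C1 carries 50 trays.

50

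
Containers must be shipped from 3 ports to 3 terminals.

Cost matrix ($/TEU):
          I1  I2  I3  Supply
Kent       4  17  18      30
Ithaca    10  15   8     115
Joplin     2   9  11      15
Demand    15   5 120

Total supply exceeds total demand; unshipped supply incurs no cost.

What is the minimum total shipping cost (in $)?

An optimal shipping plan:
  Kent→I1: 10 × $4 = $40
  Ithaca→I3: 115 × $8 = $920
  Joplin→I1: 5 × $2 = $10
  Joplin→I2: 5 × $9 = $45
  Joplin→I3: 5 × $11 = $55
Total = 40 + 920 + 10 + 45 + 55 = $1070.

1070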